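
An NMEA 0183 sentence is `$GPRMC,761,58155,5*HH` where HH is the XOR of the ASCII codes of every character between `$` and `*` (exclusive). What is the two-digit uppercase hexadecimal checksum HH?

XOR the ASCII codes of the payload characters:
  'G' = 0x47 → acc = 0x47
  'P' = 0x50 → acc = 0x17
  'R' = 0x52 → acc = 0x45
  'M' = 0x4D → acc = 0x08
  'C' = 0x43 → acc = 0x4B
  ',' = 0x2C → acc = 0x67
  '7' = 0x37 → acc = 0x50
  '6' = 0x36 → acc = 0x66
  '1' = 0x31 → acc = 0x57
  ',' = 0x2C → acc = 0x7B
  '5' = 0x35 → acc = 0x4E
  '8' = 0x38 → acc = 0x76
  '1' = 0x31 → acc = 0x47
  '5' = 0x35 → acc = 0x72
  '5' = 0x35 → acc = 0x47
  ',' = 0x2C → acc = 0x6B
  '5' = 0x35 → acc = 0x5E
Checksum = 0x5E.

5E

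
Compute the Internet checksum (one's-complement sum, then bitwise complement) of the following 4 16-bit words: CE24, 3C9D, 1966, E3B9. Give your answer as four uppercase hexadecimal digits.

F81D

One's-complement addition (fold any carry out of bit 15 back into bit 0):
  0xCE24 + 0x3C9D = 0x10AC1 → wrap carry → 0x0AC2
  0x0AC2 + 0x1966 = 0x02428
  0x2428 + 0xE3B9 = 0x107E1 → wrap carry → 0x07E2
One's-complement sum = 0x07E2.
Checksum = ~0x07E2 & 0xFFFF = 0xF81D.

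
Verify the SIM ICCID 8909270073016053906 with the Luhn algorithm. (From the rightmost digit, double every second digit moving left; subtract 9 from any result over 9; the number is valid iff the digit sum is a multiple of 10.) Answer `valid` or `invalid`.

valid

From the right, keep odd positions and double even positions (subtract 9 from any doubled value over 9):
  doubled (positions 2,4,...): 0 6 0 2 6 0 5 9 9 → sum 37
  kept (positions 1,3,...): 6 9 5 6 0 7 0 2 0 8 → sum 43
Total = 80.
80 mod 10 = 0, so the number is valid.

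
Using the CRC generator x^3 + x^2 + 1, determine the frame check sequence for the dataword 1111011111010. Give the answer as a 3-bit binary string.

101

Append 3 zeros: 1111011111010000. Divide by 1101 (XOR where the leading bit is 1):
  pos 0: 1111 XOR 1101 = 0010
  pos 2: 1001 XOR 1101 = 0100
  pos 3: 1001 XOR 1101 = 0100
  pos 4: 1001 XOR 1101 = 0100
  pos 5: 1001 XOR 1101 = 0100
  pos 6: 1001 XOR 1101 = 0100
  pos 7: 1000 XOR 1101 = 0101
  pos 8: 1011 XOR 1101 = 0110
  pos 9: 1100 XOR 1101 = 0001
  pos 12: 1000 XOR 1101 = 0101
Remainder (last 3 bits) = 101. This is the CRC / FCS.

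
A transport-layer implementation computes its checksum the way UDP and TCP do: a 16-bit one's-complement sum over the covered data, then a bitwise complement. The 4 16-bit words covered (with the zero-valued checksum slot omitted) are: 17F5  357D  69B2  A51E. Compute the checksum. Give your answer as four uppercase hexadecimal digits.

One's-complement addition (fold any carry out of bit 15 back into bit 0):
  0x17F5 + 0x357D = 0x04D72
  0x4D72 + 0x69B2 = 0x0B724
  0xB724 + 0xA51E = 0x15C42 → wrap carry → 0x5C43
One's-complement sum = 0x5C43.
Checksum = ~0x5C43 & 0xFFFF = 0xA3BC.

A3BC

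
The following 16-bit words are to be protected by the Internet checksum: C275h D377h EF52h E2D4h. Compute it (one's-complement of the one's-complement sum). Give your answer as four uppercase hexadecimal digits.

97EA

One's-complement addition (fold any carry out of bit 15 back into bit 0):
  0xC275 + 0xD377 = 0x195EC → wrap carry → 0x95ED
  0x95ED + 0xEF52 = 0x1853F → wrap carry → 0x8540
  0x8540 + 0xE2D4 = 0x16814 → wrap carry → 0x6815
One's-complement sum = 0x6815.
Checksum = ~0x6815 & 0xFFFF = 0x97EA.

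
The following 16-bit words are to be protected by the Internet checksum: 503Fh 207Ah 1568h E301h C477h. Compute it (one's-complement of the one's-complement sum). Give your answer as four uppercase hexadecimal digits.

D264

One's-complement addition (fold any carry out of bit 15 back into bit 0):
  0x503F + 0x207A = 0x070B9
  0x70B9 + 0x1568 = 0x08621
  0x8621 + 0xE301 = 0x16922 → wrap carry → 0x6923
  0x6923 + 0xC477 = 0x12D9A → wrap carry → 0x2D9B
One's-complement sum = 0x2D9B.
Checksum = ~0x2D9B & 0xFFFF = 0xD264.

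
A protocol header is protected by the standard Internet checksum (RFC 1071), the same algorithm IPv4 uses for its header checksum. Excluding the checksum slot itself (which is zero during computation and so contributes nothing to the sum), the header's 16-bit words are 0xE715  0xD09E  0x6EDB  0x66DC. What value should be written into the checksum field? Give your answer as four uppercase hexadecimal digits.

7293

One's-complement addition (fold any carry out of bit 15 back into bit 0):
  0xE715 + 0xD09E = 0x1B7B3 → wrap carry → 0xB7B4
  0xB7B4 + 0x6EDB = 0x1268F → wrap carry → 0x2690
  0x2690 + 0x66DC = 0x08D6C
One's-complement sum = 0x8D6C.
Checksum = ~0x8D6C & 0xFFFF = 0x7293.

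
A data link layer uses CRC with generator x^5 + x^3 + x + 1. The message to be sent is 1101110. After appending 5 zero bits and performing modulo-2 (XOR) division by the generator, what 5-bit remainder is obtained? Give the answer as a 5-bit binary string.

00001

Append 5 zeros: 110111000000. Divide by 101011 (XOR where the leading bit is 1):
  pos 0: 110111 XOR 101011 = 011100
  pos 1: 111000 XOR 101011 = 010011
  pos 2: 100110 XOR 101011 = 001101
  pos 4: 110100 XOR 101011 = 011111
  pos 5: 111110 XOR 101011 = 010101
  pos 6: 101010 XOR 101011 = 000001
Remainder (last 5 bits) = 00001. This is the CRC / FCS.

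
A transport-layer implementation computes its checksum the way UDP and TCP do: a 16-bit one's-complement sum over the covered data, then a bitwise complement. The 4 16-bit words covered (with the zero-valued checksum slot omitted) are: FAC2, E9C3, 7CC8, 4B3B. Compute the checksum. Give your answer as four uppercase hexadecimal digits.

One's-complement addition (fold any carry out of bit 15 back into bit 0):
  0xFAC2 + 0xE9C3 = 0x1E485 → wrap carry → 0xE486
  0xE486 + 0x7CC8 = 0x1614E → wrap carry → 0x614F
  0x614F + 0x4B3B = 0x0AC8A
One's-complement sum = 0xAC8A.
Checksum = ~0xAC8A & 0xFFFF = 0x5375.

5375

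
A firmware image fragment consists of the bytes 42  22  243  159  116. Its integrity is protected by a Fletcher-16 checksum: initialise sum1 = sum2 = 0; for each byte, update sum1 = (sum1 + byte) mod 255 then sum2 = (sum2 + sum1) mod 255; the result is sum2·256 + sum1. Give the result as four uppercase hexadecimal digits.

BA48

Running sums (mod 255):
  after byte 0 (42): sum1=42, sum2=42
  after byte 1 (22): sum1=64, sum2=106
  after byte 2 (243): sum1=52, sum2=158
  after byte 3 (159): sum1=211, sum2=114
  after byte 4 (116): sum1=72, sum2=186
Checksum = sum2·256 + sum1 = 186·256 + 72 = 47688 = 0xBA48.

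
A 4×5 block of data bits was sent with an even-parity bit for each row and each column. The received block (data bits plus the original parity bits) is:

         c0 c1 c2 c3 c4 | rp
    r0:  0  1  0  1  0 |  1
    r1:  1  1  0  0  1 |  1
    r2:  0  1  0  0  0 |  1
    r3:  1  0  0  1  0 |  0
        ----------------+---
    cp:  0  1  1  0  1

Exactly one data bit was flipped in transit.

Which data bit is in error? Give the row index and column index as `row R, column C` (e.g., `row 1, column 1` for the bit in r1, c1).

row 0, column 2

Recompute each row's even parity and compare to rp:
  r0: data parity 0, sent rp 1 → mismatch
  r1: data parity 1, sent rp 1 → ok
  r2: data parity 1, sent rp 1 → ok
  r3: data parity 0, sent rp 0 → ok
Recompute each column's even parity and compare to cp:
  c0: data parity 0, sent cp 0 → ok
  c1: data parity 1, sent cp 1 → ok
  c2: data parity 0, sent cp 1 → mismatch
  c3: data parity 0, sent cp 0 → ok
  c4: data parity 1, sent cp 1 → ok
Exactly one row (r0) and one column (c2) fail → the flipped bit is at their intersection.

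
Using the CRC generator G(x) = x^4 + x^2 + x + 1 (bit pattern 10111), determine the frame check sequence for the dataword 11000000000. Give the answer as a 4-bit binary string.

1010

Append 4 zeros: 110000000000000. Divide by 10111 (XOR where the leading bit is 1):
  pos 0: 11000 XOR 10111 = 01111
  pos 1: 11110 XOR 10111 = 01001
  pos 2: 10010 XOR 10111 = 00101
  pos 4: 10100 XOR 10111 = 00011
  pos 7: 11000 XOR 10111 = 01111
  pos 8: 11110 XOR 10111 = 01001
  pos 9: 10010 XOR 10111 = 00101
Remainder (last 4 bits) = 1010. This is the CRC / FCS.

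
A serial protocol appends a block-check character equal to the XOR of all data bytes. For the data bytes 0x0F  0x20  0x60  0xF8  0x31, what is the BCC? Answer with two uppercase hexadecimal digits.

86

XOR the bytes together:
  start with 0x0F
  0x0F ⊕ 0x20 = 0x2F
  0x2F ⊕ 0x60 = 0x4F
  0x4F ⊕ 0xF8 = 0xB7
  0xB7 ⊕ 0x31 = 0x86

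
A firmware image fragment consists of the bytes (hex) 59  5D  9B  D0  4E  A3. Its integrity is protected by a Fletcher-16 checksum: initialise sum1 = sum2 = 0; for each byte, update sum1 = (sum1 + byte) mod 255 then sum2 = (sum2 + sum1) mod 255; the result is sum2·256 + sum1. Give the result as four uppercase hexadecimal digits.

0C15

Running sums (mod 255):
  after byte 0 (59): sum1=89, sum2=89
  after byte 1 (5D): sum1=182, sum2=16
  after byte 2 (9B): sum1=82, sum2=98
  after byte 3 (D0): sum1=35, sum2=133
  after byte 4 (4E): sum1=113, sum2=246
  after byte 5 (A3): sum1=21, sum2=12
Checksum = sum2·256 + sum1 = 12·256 + 21 = 3093 = 0x0C15.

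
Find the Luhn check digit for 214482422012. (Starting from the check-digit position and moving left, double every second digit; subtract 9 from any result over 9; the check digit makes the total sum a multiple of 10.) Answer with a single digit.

7

Partial digits right→left: 2 1 0 2 2 4 2 8 4 4 1 2
Double every second digit counting from the check-digit position (so the 1st, 3rd, 5th, ... of the partial from the right).
  doubled (with −9 where >9): 4 0 4 4 8 2 → sum 22
  kept as-is: 1 2 4 8 4 2 → sum 21
Total = 22 + 21 = 43.
Check digit = (10 − (43 mod 10)) mod 10 = 7.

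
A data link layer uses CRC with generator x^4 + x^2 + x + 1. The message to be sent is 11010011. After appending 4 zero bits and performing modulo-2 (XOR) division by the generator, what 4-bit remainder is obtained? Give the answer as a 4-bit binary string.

0100

Append 4 zeros: 110100110000. Divide by 10111 (XOR where the leading bit is 1):
  pos 0: 11010 XOR 10111 = 01101
  pos 1: 11010 XOR 10111 = 01101
  pos 2: 11011 XOR 10111 = 01100
  pos 3: 11001 XOR 10111 = 01110
  pos 4: 11100 XOR 10111 = 01011
  pos 5: 10110 XOR 10111 = 00001
Remainder (last 4 bits) = 0100. This is the CRC / FCS.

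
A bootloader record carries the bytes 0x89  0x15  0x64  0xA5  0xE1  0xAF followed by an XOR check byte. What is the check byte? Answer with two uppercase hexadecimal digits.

13

XOR the bytes together:
  start with 0x89
  0x89 ⊕ 0x15 = 0x9C
  0x9C ⊕ 0x64 = 0xF8
  0xF8 ⊕ 0xA5 = 0x5D
  0x5D ⊕ 0xE1 = 0xBC
  0xBC ⊕ 0xAF = 0x13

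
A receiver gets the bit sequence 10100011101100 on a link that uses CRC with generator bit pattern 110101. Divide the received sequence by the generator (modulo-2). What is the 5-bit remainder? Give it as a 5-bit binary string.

01110

Modulo-2 division of 10100011101100 by 110101:
  pos 0: 101000 XOR 110101 = 011101
  pos 1: 111011 XOR 110101 = 001110
  pos 3: 111011 XOR 110101 = 001110
  pos 5: 111001 XOR 110101 = 001100
  pos 7: 110010 XOR 110101 = 000111
Remainder = 01110 (nonzero — an error is detected).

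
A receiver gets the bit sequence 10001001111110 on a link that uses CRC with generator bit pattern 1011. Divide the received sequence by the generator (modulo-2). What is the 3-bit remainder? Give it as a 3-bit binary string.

000

Modulo-2 division of 10001001111110 by 1011:
  pos 0: 1000 XOR 1011 = 0011
  pos 2: 1110 XOR 1011 = 0101
  pos 3: 1010 XOR 1011 = 0001
  pos 6: 1111 XOR 1011 = 0100
  pos 7: 1001 XOR 1011 = 0010
  pos 9: 1011 XOR 1011 = 0000
Remainder = 000 (zero — the frame passes the CRC check).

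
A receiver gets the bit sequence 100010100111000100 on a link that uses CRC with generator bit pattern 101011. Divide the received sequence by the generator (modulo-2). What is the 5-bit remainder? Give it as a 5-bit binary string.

Modulo-2 division of 100010100111000100 by 101011:
  pos 0: 100010 XOR 101011 = 001001
  pos 2: 100110 XOR 101011 = 001101
  pos 4: 110101 XOR 101011 = 011110
  pos 5: 111101 XOR 101011 = 010110
  pos 6: 101101 XOR 101011 = 000110
  pos 9: 110000 XOR 101011 = 011011
  pos 10: 110111 XOR 101011 = 011100
  pos 11: 111000 XOR 101011 = 010011
  pos 12: 100110 XOR 101011 = 001101
Remainder = 01101 (nonzero — an error is detected).

01101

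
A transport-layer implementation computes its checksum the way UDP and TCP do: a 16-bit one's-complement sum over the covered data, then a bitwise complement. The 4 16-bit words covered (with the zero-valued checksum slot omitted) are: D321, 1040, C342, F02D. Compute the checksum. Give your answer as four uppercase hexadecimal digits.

692D

One's-complement addition (fold any carry out of bit 15 back into bit 0):
  0xD321 + 0x1040 = 0x0E361
  0xE361 + 0xC342 = 0x1A6A3 → wrap carry → 0xA6A4
  0xA6A4 + 0xF02D = 0x196D1 → wrap carry → 0x96D2
One's-complement sum = 0x96D2.
Checksum = ~0x96D2 & 0xFFFF = 0x692D.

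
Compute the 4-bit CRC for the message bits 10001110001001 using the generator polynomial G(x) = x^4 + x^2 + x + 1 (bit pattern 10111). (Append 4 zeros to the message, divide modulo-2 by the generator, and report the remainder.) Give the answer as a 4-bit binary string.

Append 4 zeros: 100011100010010000. Divide by 10111 (XOR where the leading bit is 1):
  pos 0: 10001 XOR 10111 = 00110
  pos 2: 11011 XOR 10111 = 01100
  pos 3: 11000 XOR 10111 = 01111
  pos 4: 11110 XOR 10111 = 01001
  pos 5: 10010 XOR 10111 = 00101
  pos 7: 10110 XOR 10111 = 00001
  pos 11: 10100 XOR 10111 = 00011
Remainder (last 4 bits) = 1100. This is the CRC / FCS.

1100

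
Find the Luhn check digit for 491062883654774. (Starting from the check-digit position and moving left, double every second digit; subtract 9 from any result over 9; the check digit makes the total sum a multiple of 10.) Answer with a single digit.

4

Partial digits right→left: 4 7 7 4 5 6 3 8 8 2 6 0 1 9 4
Double every second digit counting from the check-digit position (so the 1st, 3rd, 5th, ... of the partial from the right).
  doubled (with −9 where >9): 8 5 1 6 7 3 2 8 → sum 40
  kept as-is: 7 4 6 8 2 0 9 → sum 36
Total = 40 + 36 = 76.
Check digit = (10 − (76 mod 10)) mod 10 = 4.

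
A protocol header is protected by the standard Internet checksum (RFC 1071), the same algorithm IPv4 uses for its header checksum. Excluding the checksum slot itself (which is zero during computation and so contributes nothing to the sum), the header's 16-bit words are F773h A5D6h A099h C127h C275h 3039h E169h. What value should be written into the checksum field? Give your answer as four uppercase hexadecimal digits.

2CDB

One's-complement addition (fold any carry out of bit 15 back into bit 0):
  0xF773 + 0xA5D6 = 0x19D49 → wrap carry → 0x9D4A
  0x9D4A + 0xA099 = 0x13DE3 → wrap carry → 0x3DE4
  0x3DE4 + 0xC127 = 0x0FF0B
  0xFF0B + 0xC275 = 0x1C180 → wrap carry → 0xC181
  0xC181 + 0x3039 = 0x0F1BA
  0xF1BA + 0xE169 = 0x1D323 → wrap carry → 0xD324
One's-complement sum = 0xD324.
Checksum = ~0xD324 & 0xFFFF = 0x2CDB.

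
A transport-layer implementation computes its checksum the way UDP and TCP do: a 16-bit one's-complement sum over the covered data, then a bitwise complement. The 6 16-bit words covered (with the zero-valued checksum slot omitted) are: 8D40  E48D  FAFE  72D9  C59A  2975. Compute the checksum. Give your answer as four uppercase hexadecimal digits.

One's-complement addition (fold any carry out of bit 15 back into bit 0):
  0x8D40 + 0xE48D = 0x171CD → wrap carry → 0x71CE
  0x71CE + 0xFAFE = 0x16CCC → wrap carry → 0x6CCD
  0x6CCD + 0x72D9 = 0x0DFA6
  0xDFA6 + 0xC59A = 0x1A540 → wrap carry → 0xA541
  0xA541 + 0x2975 = 0x0CEB6
One's-complement sum = 0xCEB6.
Checksum = ~0xCEB6 & 0xFFFF = 0x3149.

3149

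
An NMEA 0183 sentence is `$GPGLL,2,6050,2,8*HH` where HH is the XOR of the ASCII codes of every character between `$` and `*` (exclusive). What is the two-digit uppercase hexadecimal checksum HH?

XOR the ASCII codes of the payload characters:
  'G' = 0x47 → acc = 0x47
  'P' = 0x50 → acc = 0x17
  'G' = 0x47 → acc = 0x50
  'L' = 0x4C → acc = 0x1C
  'L' = 0x4C → acc = 0x50
  ',' = 0x2C → acc = 0x7C
  '2' = 0x32 → acc = 0x4E
  ',' = 0x2C → acc = 0x62
  '6' = 0x36 → acc = 0x54
  '0' = 0x30 → acc = 0x64
  '5' = 0x35 → acc = 0x51
  '0' = 0x30 → acc = 0x61
  ',' = 0x2C → acc = 0x4D
  '2' = 0x32 → acc = 0x7F
  ',' = 0x2C → acc = 0x53
  '8' = 0x38 → acc = 0x6B
Checksum = 0x6B.

6B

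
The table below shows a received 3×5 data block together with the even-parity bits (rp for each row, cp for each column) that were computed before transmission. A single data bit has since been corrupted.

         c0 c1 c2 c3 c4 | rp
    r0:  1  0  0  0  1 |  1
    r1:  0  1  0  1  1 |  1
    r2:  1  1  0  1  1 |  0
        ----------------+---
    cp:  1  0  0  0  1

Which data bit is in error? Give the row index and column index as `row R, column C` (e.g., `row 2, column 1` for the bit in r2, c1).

Recompute each row's even parity and compare to rp:
  r0: data parity 0, sent rp 1 → mismatch
  r1: data parity 1, sent rp 1 → ok
  r2: data parity 0, sent rp 0 → ok
Recompute each column's even parity and compare to cp:
  c0: data parity 0, sent cp 1 → mismatch
  c1: data parity 0, sent cp 0 → ok
  c2: data parity 0, sent cp 0 → ok
  c3: data parity 0, sent cp 0 → ok
  c4: data parity 1, sent cp 1 → ok
Exactly one row (r0) and one column (c0) fail → the flipped bit is at their intersection.

row 0, column 0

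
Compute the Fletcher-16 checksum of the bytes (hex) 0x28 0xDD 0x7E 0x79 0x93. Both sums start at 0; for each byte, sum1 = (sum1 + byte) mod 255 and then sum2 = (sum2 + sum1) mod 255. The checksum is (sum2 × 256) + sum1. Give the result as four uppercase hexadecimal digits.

4291

Running sums (mod 255):
  after byte 0 (0x28): sum1=40, sum2=40
  after byte 1 (0xDD): sum1=6, sum2=46
  after byte 2 (0x7E): sum1=132, sum2=178
  after byte 3 (0x79): sum1=253, sum2=176
  after byte 4 (0x93): sum1=145, sum2=66
Checksum = sum2·256 + sum1 = 66·256 + 145 = 17041 = 0x4291.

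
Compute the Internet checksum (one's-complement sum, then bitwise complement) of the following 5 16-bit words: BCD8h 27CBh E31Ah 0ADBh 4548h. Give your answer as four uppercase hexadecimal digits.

One's-complement addition (fold any carry out of bit 15 back into bit 0):
  0xBCD8 + 0x27CB = 0x0E4A3
  0xE4A3 + 0xE31A = 0x1C7BD → wrap carry → 0xC7BE
  0xC7BE + 0x0ADB = 0x0D299
  0xD299 + 0x4548 = 0x117E1 → wrap carry → 0x17E2
One's-complement sum = 0x17E2.
Checksum = ~0x17E2 & 0xFFFF = 0xE81D.

E81D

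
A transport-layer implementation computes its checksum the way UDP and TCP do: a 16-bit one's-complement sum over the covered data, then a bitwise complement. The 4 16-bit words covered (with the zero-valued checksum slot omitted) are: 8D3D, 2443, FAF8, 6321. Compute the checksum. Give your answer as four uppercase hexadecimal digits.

One's-complement addition (fold any carry out of bit 15 back into bit 0):
  0x8D3D + 0x2443 = 0x0B180
  0xB180 + 0xFAF8 = 0x1AC78 → wrap carry → 0xAC79
  0xAC79 + 0x6321 = 0x10F9A → wrap carry → 0x0F9B
One's-complement sum = 0x0F9B.
Checksum = ~0x0F9B & 0xFFFF = 0xF064.

F064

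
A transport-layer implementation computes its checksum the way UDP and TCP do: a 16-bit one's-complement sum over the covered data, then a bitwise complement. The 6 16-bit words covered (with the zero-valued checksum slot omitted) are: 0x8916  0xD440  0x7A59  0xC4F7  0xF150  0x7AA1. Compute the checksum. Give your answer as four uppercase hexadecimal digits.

One's-complement addition (fold any carry out of bit 15 back into bit 0):
  0x8916 + 0xD440 = 0x15D56 → wrap carry → 0x5D57
  0x5D57 + 0x7A59 = 0x0D7B0
  0xD7B0 + 0xC4F7 = 0x19CA7 → wrap carry → 0x9CA8
  0x9CA8 + 0xF150 = 0x18DF8 → wrap carry → 0x8DF9
  0x8DF9 + 0x7AA1 = 0x1089A → wrap carry → 0x089B
One's-complement sum = 0x089B.
Checksum = ~0x089B & 0xFFFF = 0xF764.

F764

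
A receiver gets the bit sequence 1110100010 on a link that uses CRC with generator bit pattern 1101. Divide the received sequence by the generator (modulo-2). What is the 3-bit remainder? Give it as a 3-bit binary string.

Modulo-2 division of 1110100010 by 1101:
  pos 0: 1110 XOR 1101 = 0011
  pos 2: 1110 XOR 1101 = 0011
  pos 4: 1100 XOR 1101 = 0001
Remainder = 110 (nonzero — an error is detected).

110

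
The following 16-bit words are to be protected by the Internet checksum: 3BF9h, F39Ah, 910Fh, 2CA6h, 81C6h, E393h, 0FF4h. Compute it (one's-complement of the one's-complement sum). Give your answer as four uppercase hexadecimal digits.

9D67

One's-complement addition (fold any carry out of bit 15 back into bit 0):
  0x3BF9 + 0xF39A = 0x12F93 → wrap carry → 0x2F94
  0x2F94 + 0x910F = 0x0C0A3
  0xC0A3 + 0x2CA6 = 0x0ED49
  0xED49 + 0x81C6 = 0x16F0F → wrap carry → 0x6F10
  0x6F10 + 0xE393 = 0x152A3 → wrap carry → 0x52A4
  0x52A4 + 0x0FF4 = 0x06298
One's-complement sum = 0x6298.
Checksum = ~0x6298 & 0xFFFF = 0x9D67.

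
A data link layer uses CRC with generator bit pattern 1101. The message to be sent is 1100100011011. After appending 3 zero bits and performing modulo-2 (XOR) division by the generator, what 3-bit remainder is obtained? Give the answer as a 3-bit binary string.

001

Append 3 zeros: 1100100011011000. Divide by 1101 (XOR where the leading bit is 1):
  pos 0: 1100 XOR 1101 = 0001
  pos 3: 1100 XOR 1101 = 0001
  pos 6: 1011 XOR 1101 = 0110
  pos 7: 1100 XOR 1101 = 0001
  pos 10: 1110 XOR 1101 = 0011
  pos 12: 1100 XOR 1101 = 0001
Remainder (last 3 bits) = 001. This is the CRC / FCS.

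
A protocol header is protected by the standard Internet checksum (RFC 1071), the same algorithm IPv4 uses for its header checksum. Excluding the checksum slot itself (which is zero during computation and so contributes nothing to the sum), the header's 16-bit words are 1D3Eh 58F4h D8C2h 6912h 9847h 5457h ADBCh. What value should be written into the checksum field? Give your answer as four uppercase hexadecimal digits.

AD9C

One's-complement addition (fold any carry out of bit 15 back into bit 0):
  0x1D3E + 0x58F4 = 0x07632
  0x7632 + 0xD8C2 = 0x14EF4 → wrap carry → 0x4EF5
  0x4EF5 + 0x6912 = 0x0B807
  0xB807 + 0x9847 = 0x1504E → wrap carry → 0x504F
  0x504F + 0x5457 = 0x0A4A6
  0xA4A6 + 0xADBC = 0x15262 → wrap carry → 0x5263
One's-complement sum = 0x5263.
Checksum = ~0x5263 & 0xFFFF = 0xAD9C.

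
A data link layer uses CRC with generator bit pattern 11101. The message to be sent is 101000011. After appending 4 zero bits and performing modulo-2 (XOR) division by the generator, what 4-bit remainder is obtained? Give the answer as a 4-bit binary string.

Append 4 zeros: 1010000110000. Divide by 11101 (XOR where the leading bit is 1):
  pos 0: 10100 XOR 11101 = 01001
  pos 1: 10010 XOR 11101 = 01111
  pos 2: 11110 XOR 11101 = 00011
  pos 5: 11110 XOR 11101 = 00011
  pos 8: 11000 XOR 11101 = 00101
Remainder (last 4 bits) = 0101. This is the CRC / FCS.

0101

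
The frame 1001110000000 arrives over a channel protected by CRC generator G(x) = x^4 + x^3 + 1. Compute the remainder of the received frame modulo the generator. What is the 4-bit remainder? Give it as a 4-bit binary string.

Modulo-2 division of 1001110000000 by 11001:
  pos 0: 10011 XOR 11001 = 01010
  pos 1: 10101 XOR 11001 = 01100
  pos 2: 11000 XOR 11001 = 00001
  pos 6: 10000 XOR 11001 = 01001
  pos 7: 10010 XOR 11001 = 01011
  pos 8: 10110 XOR 11001 = 01111
Remainder = 1111 (nonzero — an error is detected).

1111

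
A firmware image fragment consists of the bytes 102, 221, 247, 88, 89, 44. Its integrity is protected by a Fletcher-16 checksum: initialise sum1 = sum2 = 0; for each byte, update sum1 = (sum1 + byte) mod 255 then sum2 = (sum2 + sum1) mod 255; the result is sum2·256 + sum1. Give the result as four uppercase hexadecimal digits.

831A

Running sums (mod 255):
  after byte 0 (102): sum1=102, sum2=102
  after byte 1 (221): sum1=68, sum2=170
  after byte 2 (247): sum1=60, sum2=230
  after byte 3 (88): sum1=148, sum2=123
  after byte 4 (89): sum1=237, sum2=105
  after byte 5 (44): sum1=26, sum2=131
Checksum = sum2·256 + sum1 = 131·256 + 26 = 33562 = 0x831A.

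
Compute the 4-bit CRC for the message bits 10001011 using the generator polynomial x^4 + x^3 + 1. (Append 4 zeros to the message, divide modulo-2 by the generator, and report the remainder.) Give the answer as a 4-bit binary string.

Append 4 zeros: 100010110000. Divide by 11001 (XOR where the leading bit is 1):
  pos 0: 10001 XOR 11001 = 01000
  pos 1: 10000 XOR 11001 = 01001
  pos 2: 10011 XOR 11001 = 01010
  pos 3: 10101 XOR 11001 = 01100
  pos 4: 11000 XOR 11001 = 00001
Remainder (last 4 bits) = 1000. This is the CRC / FCS.

1000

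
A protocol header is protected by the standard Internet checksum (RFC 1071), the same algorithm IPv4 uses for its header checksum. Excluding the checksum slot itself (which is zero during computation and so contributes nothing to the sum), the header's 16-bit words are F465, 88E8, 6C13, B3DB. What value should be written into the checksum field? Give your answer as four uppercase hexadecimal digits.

62C2

One's-complement addition (fold any carry out of bit 15 back into bit 0):
  0xF465 + 0x88E8 = 0x17D4D → wrap carry → 0x7D4E
  0x7D4E + 0x6C13 = 0x0E961
  0xE961 + 0xB3DB = 0x19D3C → wrap carry → 0x9D3D
One's-complement sum = 0x9D3D.
Checksum = ~0x9D3D & 0xFFFF = 0x62C2.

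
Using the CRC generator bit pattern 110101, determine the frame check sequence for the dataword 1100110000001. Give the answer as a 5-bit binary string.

Append 5 zeros: 110011000000100000. Divide by 110101 (XOR where the leading bit is 1):
  pos 0: 110011 XOR 110101 = 000110
  pos 3: 110000 XOR 110101 = 000101
  pos 6: 101000 XOR 110101 = 011101
  pos 7: 111011 XOR 110101 = 001110
  pos 9: 111000 XOR 110101 = 001101
  pos 11: 110100 XOR 110101 = 000001
Remainder (last 5 bits) = 00010. This is the CRC / FCS.

00010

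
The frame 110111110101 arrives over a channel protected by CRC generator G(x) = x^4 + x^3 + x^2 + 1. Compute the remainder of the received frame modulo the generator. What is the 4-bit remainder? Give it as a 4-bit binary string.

Modulo-2 division of 110111110101 by 11101:
  pos 0: 11011 XOR 11101 = 00110
  pos 2: 11011 XOR 11101 = 00110
  pos 4: 11010 XOR 11101 = 00111
  pos 6: 11110 XOR 11101 = 00011
Remainder = 0111 (nonzero — an error is detected).

0111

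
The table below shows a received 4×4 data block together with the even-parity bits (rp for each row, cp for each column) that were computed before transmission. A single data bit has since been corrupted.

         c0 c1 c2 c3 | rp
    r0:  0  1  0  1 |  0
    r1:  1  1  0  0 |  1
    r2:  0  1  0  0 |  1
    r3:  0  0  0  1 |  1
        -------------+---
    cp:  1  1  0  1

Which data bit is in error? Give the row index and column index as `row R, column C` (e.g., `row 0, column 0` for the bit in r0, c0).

Recompute each row's even parity and compare to rp:
  r0: data parity 0, sent rp 0 → ok
  r1: data parity 0, sent rp 1 → mismatch
  r2: data parity 1, sent rp 1 → ok
  r3: data parity 1, sent rp 1 → ok
Recompute each column's even parity and compare to cp:
  c0: data parity 1, sent cp 1 → ok
  c1: data parity 1, sent cp 1 → ok
  c2: data parity 0, sent cp 0 → ok
  c3: data parity 0, sent cp 1 → mismatch
Exactly one row (r1) and one column (c3) fail → the flipped bit is at their intersection.

row 1, column 3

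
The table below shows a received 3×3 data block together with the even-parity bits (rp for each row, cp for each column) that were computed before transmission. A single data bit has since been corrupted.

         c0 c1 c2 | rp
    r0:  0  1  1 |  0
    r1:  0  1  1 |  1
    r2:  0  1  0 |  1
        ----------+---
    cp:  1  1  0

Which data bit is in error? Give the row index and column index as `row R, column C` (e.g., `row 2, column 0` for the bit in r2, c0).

Recompute each row's even parity and compare to rp:
  r0: data parity 0, sent rp 0 → ok
  r1: data parity 0, sent rp 1 → mismatch
  r2: data parity 1, sent rp 1 → ok
Recompute each column's even parity and compare to cp:
  c0: data parity 0, sent cp 1 → mismatch
  c1: data parity 1, sent cp 1 → ok
  c2: data parity 0, sent cp 0 → ok
Exactly one row (r1) and one column (c0) fail → the flipped bit is at their intersection.

row 1, column 0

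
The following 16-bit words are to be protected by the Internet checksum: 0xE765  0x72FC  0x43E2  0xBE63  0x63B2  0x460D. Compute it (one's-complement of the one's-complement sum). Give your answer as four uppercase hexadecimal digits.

One's-complement addition (fold any carry out of bit 15 back into bit 0):
  0xE765 + 0x72FC = 0x15A61 → wrap carry → 0x5A62
  0x5A62 + 0x43E2 = 0x09E44
  0x9E44 + 0xBE63 = 0x15CA7 → wrap carry → 0x5CA8
  0x5CA8 + 0x63B2 = 0x0C05A
  0xC05A + 0x460D = 0x10667 → wrap carry → 0x0668
One's-complement sum = 0x0668.
Checksum = ~0x0668 & 0xFFFF = 0xF997.

F997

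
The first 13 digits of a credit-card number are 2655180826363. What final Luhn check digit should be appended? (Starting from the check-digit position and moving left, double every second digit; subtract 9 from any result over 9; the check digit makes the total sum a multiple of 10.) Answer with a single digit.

Partial digits right→left: 3 6 3 6 2 8 0 8 1 5 5 6 2
Double every second digit counting from the check-digit position (so the 1st, 3rd, 5th, ... of the partial from the right).
  doubled (with −9 where >9): 6 6 4 0 2 1 4 → sum 23
  kept as-is: 6 6 8 8 5 6 → sum 39
Total = 23 + 39 = 62.
Check digit = (10 − (62 mod 10)) mod 10 = 8.

8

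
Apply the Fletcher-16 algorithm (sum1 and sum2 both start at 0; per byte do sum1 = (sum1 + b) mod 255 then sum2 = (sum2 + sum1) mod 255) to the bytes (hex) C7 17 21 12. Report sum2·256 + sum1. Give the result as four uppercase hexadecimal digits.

Running sums (mod 255):
  after byte 0 (C7): sum1=199, sum2=199
  after byte 1 (17): sum1=222, sum2=166
  after byte 2 (21): sum1=0, sum2=166
  after byte 3 (12): sum1=18, sum2=184
Checksum = sum2·256 + sum1 = 184·256 + 18 = 47122 = 0xB812.

B812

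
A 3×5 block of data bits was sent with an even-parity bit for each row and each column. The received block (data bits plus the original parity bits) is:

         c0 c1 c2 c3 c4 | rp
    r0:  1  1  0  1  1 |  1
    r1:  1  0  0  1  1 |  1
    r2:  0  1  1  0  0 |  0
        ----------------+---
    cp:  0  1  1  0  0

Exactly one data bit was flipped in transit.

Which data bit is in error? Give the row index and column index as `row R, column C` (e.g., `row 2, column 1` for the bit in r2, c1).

row 0, column 1

Recompute each row's even parity and compare to rp:
  r0: data parity 0, sent rp 1 → mismatch
  r1: data parity 1, sent rp 1 → ok
  r2: data parity 0, sent rp 0 → ok
Recompute each column's even parity and compare to cp:
  c0: data parity 0, sent cp 0 → ok
  c1: data parity 0, sent cp 1 → mismatch
  c2: data parity 1, sent cp 1 → ok
  c3: data parity 0, sent cp 0 → ok
  c4: data parity 0, sent cp 0 → ok
Exactly one row (r0) and one column (c1) fail → the flipped bit is at their intersection.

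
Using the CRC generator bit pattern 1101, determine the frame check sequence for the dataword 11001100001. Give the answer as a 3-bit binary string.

110

Append 3 zeros: 11001100001000. Divide by 1101 (XOR where the leading bit is 1):
  pos 0: 1100 XOR 1101 = 0001
  pos 3: 1110 XOR 1101 = 0011
  pos 5: 1100 XOR 1101 = 0001
  pos 8: 1010 XOR 1101 = 0111
  pos 9: 1110 XOR 1101 = 0011
Remainder (last 3 bits) = 110. This is the CRC / FCS.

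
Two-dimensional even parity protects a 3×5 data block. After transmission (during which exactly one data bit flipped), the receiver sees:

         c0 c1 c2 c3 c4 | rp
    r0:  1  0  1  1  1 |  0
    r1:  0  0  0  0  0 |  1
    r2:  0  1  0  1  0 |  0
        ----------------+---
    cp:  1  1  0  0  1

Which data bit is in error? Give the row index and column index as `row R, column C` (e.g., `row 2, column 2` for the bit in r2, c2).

row 1, column 2

Recompute each row's even parity and compare to rp:
  r0: data parity 0, sent rp 0 → ok
  r1: data parity 0, sent rp 1 → mismatch
  r2: data parity 0, sent rp 0 → ok
Recompute each column's even parity and compare to cp:
  c0: data parity 1, sent cp 1 → ok
  c1: data parity 1, sent cp 1 → ok
  c2: data parity 1, sent cp 0 → mismatch
  c3: data parity 0, sent cp 0 → ok
  c4: data parity 1, sent cp 1 → ok
Exactly one row (r1) and one column (c2) fail → the flipped bit is at their intersection.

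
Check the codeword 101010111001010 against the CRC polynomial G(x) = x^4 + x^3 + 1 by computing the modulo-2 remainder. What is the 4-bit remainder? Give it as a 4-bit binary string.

Modulo-2 division of 101010111001010 by 11001:
  pos 0: 10101 XOR 11001 = 01100
  pos 1: 11000 XOR 11001 = 00001
  pos 5: 11110 XOR 11001 = 00111
  pos 7: 11101 XOR 11001 = 00100
  pos 9: 10001 XOR 11001 = 01000
  pos 10: 10000 XOR 11001 = 01001
Remainder = 1001 (nonzero — an error is detected).

1001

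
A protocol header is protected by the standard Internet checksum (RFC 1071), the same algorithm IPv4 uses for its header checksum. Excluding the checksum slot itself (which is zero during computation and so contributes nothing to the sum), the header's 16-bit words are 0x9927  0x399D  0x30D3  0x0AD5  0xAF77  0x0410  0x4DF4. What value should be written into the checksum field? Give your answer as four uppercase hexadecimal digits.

F016

One's-complement addition (fold any carry out of bit 15 back into bit 0):
  0x9927 + 0x399D = 0x0D2C4
  0xD2C4 + 0x30D3 = 0x10397 → wrap carry → 0x0398
  0x0398 + 0x0AD5 = 0x00E6D
  0x0E6D + 0xAF77 = 0x0BDE4
  0xBDE4 + 0x0410 = 0x0C1F4
  0xC1F4 + 0x4DF4 = 0x10FE8 → wrap carry → 0x0FE9
One's-complement sum = 0x0FE9.
Checksum = ~0x0FE9 & 0xFFFF = 0xF016.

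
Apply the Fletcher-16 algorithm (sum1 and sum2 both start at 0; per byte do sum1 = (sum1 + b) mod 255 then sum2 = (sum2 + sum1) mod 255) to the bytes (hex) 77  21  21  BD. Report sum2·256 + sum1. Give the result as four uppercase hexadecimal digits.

4177

Running sums (mod 255):
  after byte 0 (77): sum1=119, sum2=119
  after byte 1 (21): sum1=152, sum2=16
  after byte 2 (21): sum1=185, sum2=201
  after byte 3 (BD): sum1=119, sum2=65
Checksum = sum2·256 + sum1 = 65·256 + 119 = 16759 = 0x4177.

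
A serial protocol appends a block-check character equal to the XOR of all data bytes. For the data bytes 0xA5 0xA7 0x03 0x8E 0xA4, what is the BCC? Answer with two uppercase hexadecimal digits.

2B

XOR the bytes together:
  start with 0xA5
  0xA5 ⊕ 0xA7 = 0x02
  0x02 ⊕ 0x03 = 0x01
  0x01 ⊕ 0x8E = 0x8F
  0x8F ⊕ 0xA4 = 0x2B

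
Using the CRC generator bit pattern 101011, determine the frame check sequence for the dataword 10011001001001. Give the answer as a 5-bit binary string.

10100

Append 5 zeros: 1001100100100100000. Divide by 101011 (XOR where the leading bit is 1):
  pos 0: 100110 XOR 101011 = 001101
  pos 2: 110101 XOR 101011 = 011110
  pos 3: 111100 XOR 101011 = 010111
  pos 4: 101110 XOR 101011 = 000101
  pos 7: 101100 XOR 101011 = 000111
  pos 10: 111100 XOR 101011 = 010111
  pos 11: 101110 XOR 101011 = 000101
Remainder (last 5 bits) = 10100. This is the CRC / FCS.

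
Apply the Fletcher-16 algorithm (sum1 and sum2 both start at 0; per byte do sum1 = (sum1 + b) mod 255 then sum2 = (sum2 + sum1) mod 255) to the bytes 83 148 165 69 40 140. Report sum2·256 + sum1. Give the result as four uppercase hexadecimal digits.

Running sums (mod 255):
  after byte 0 (83): sum1=83, sum2=83
  after byte 1 (148): sum1=231, sum2=59
  after byte 2 (165): sum1=141, sum2=200
  after byte 3 (69): sum1=210, sum2=155
  after byte 4 (40): sum1=250, sum2=150
  after byte 5 (140): sum1=135, sum2=30
Checksum = sum2·256 + sum1 = 30·256 + 135 = 7815 = 0x1E87.

1E87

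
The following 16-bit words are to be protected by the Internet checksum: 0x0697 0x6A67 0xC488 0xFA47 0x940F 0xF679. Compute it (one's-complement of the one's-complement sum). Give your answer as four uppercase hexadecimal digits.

45A7

One's-complement addition (fold any carry out of bit 15 back into bit 0):
  0x0697 + 0x6A67 = 0x070FE
  0x70FE + 0xC488 = 0x13586 → wrap carry → 0x3587
  0x3587 + 0xFA47 = 0x12FCE → wrap carry → 0x2FCF
  0x2FCF + 0x940F = 0x0C3DE
  0xC3DE + 0xF679 = 0x1BA57 → wrap carry → 0xBA58
One's-complement sum = 0xBA58.
Checksum = ~0xBA58 & 0xFFFF = 0x45A7.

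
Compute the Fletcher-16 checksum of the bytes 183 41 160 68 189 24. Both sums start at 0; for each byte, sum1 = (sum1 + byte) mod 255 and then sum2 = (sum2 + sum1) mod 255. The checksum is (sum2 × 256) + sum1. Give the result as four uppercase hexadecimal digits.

FE9B

Running sums (mod 255):
  after byte 0 (183): sum1=183, sum2=183
  after byte 1 (41): sum1=224, sum2=152
  after byte 2 (160): sum1=129, sum2=26
  after byte 3 (68): sum1=197, sum2=223
  after byte 4 (189): sum1=131, sum2=99
  after byte 5 (24): sum1=155, sum2=254
Checksum = sum2·256 + sum1 = 254·256 + 155 = 65179 = 0xFE9B.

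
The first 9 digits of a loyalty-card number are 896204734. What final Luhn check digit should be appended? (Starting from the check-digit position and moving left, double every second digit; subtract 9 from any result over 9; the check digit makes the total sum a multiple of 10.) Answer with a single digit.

9

Partial digits right→left: 4 3 7 4 0 2 6 9 8
Double every second digit counting from the check-digit position (so the 1st, 3rd, 5th, ... of the partial from the right).
  doubled (with −9 where >9): 8 5 0 3 7 → sum 23
  kept as-is: 3 4 2 9 → sum 18
Total = 23 + 18 = 41.
Check digit = (10 − (41 mod 10)) mod 10 = 9.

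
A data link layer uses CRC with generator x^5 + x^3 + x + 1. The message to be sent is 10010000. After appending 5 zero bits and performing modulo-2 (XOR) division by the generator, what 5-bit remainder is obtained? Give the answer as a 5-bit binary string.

Append 5 zeros: 1001000000000. Divide by 101011 (XOR where the leading bit is 1):
  pos 0: 100100 XOR 101011 = 001111
  pos 2: 111100 XOR 101011 = 010111
  pos 3: 101110 XOR 101011 = 000101
  pos 6: 101000 XOR 101011 = 000011
Remainder (last 5 bits) = 00110. This is the CRC / FCS.

00110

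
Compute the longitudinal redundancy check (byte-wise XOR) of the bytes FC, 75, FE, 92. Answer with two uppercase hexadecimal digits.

XOR the bytes together:
  start with 0xFC
  0xFC ⊕ 0x75 = 0x89
  0x89 ⊕ 0xFE = 0x77
  0x77 ⊕ 0x92 = 0xE5

E5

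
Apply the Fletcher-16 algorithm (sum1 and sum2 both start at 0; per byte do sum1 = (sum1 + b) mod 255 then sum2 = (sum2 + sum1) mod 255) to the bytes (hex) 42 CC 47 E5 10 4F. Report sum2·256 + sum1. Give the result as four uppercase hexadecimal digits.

CB9B

Running sums (mod 255):
  after byte 0 (42): sum1=66, sum2=66
  after byte 1 (CC): sum1=15, sum2=81
  after byte 2 (47): sum1=86, sum2=167
  after byte 3 (E5): sum1=60, sum2=227
  after byte 4 (10): sum1=76, sum2=48
  after byte 5 (4F): sum1=155, sum2=203
Checksum = sum2·256 + sum1 = 203·256 + 155 = 52123 = 0xCB9B.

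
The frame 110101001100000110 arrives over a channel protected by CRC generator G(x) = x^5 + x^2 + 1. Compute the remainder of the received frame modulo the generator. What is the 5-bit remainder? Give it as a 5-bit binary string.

01010

Modulo-2 division of 110101001100000110 by 100101:
  pos 0: 110101 XOR 100101 = 010000
  pos 1: 100000 XOR 100101 = 000101
  pos 4: 101011 XOR 100101 = 001110
  pos 6: 111000 XOR 100101 = 011101
  pos 7: 111010 XOR 100101 = 011111
  pos 8: 111110 XOR 100101 = 011011
  pos 9: 110110 XOR 100101 = 010011
  pos 10: 100111 XOR 100101 = 000010
Remainder = 01010 (nonzero — an error is detected).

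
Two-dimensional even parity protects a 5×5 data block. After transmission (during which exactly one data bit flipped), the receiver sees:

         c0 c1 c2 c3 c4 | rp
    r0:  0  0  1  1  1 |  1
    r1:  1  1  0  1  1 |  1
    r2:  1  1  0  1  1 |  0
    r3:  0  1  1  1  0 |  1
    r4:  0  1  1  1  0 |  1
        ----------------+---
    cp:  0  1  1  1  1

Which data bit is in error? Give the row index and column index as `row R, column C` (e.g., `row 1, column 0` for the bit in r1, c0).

Recompute each row's even parity and compare to rp:
  r0: data parity 1, sent rp 1 → ok
  r1: data parity 0, sent rp 1 → mismatch
  r2: data parity 0, sent rp 0 → ok
  r3: data parity 1, sent rp 1 → ok
  r4: data parity 1, sent rp 1 → ok
Recompute each column's even parity and compare to cp:
  c0: data parity 0, sent cp 0 → ok
  c1: data parity 0, sent cp 1 → mismatch
  c2: data parity 1, sent cp 1 → ok
  c3: data parity 1, sent cp 1 → ok
  c4: data parity 1, sent cp 1 → ok
Exactly one row (r1) and one column (c1) fail → the flipped bit is at their intersection.

row 1, column 1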